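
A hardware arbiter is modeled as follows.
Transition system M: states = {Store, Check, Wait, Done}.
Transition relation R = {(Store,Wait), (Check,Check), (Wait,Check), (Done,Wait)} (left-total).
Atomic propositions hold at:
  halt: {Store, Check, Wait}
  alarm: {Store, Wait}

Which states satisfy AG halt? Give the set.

{Store, Check, Wait}

AG halt: greatest fixpoint, start Z0 = {Store, Check, Wait}, keep only states in Sat with every successor in Z. Already a fixed point.
Sat(AG halt) = {Store, Check, Wait}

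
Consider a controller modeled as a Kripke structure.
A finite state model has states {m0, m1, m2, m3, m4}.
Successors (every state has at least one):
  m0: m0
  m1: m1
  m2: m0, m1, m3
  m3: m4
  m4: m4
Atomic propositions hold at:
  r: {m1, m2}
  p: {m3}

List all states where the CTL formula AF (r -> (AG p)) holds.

AG p: greatest fixpoint, start Z0 = {m3}, keep only states in Sat with every successor in Z. Z1 = ∅; fixed.
Sat(AG p) = ∅
Sat(r -> (AG p)) = {m0, m3, m4}
AF (r -> (AG p)): least fixpoint, start Z0 = {m0, m3, m4}, add states with every successor in Z. Already a fixed point.
Sat(AF (r -> (AG p))) = {m0, m3, m4}

{m0, m3, m4}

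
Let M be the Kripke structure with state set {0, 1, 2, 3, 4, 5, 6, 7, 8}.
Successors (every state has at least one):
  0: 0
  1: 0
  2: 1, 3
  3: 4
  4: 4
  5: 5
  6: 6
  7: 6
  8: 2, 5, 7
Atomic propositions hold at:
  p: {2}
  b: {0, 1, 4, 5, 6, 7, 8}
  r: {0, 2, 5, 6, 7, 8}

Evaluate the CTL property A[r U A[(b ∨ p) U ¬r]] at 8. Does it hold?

No

Sat(b ∨ p) = {0, 1, 2, 4, 5, 6, 7, 8}
Sat(¬r) = {1, 3, 4}
A[(b ∨ p) U ¬r]: least fixpoint, start Z0 = Sat(¬r) = {1, 3, 4}, add states in Sat(b ∨ p) with every successor in Z. Z1 = {1, 2, 3, 4}; fixed.
Sat(A[(b ∨ p) U ¬r]) = {1, 2, 3, 4}
A[r U A[(b ∨ p) U ¬r]]: least fixpoint, start Z0 = Sat(A[(b ∨ p) U ¬r]) = {1, 2, 3, 4}, add states in Sat(r) with every successor in Z. Already a fixed point.
Sat(A[r U A[(b ∨ p) U ¬r]]) = {1, 2, 3, 4}
8 ∉ Sat(A[r U A[(b ∨ p) U ¬r]]) = {1, 2, 3, 4}, so the formula does not hold at 8.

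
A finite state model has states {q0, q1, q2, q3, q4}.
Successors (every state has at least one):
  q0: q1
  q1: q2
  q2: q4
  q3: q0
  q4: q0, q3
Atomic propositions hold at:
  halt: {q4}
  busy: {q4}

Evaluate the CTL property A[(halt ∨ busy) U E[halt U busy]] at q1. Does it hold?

No

Sat(halt ∨ busy) = {q4}
E[halt U busy]: least fixpoint, start Z0 = Sat(busy) = {q4}, add states in Sat(halt) with some successor in Z. Already a fixed point.
Sat(E[halt U busy]) = {q4}
A[(halt ∨ busy) U E[halt U busy]]: least fixpoint, start Z0 = Sat(E[halt U busy]) = {q4}, add states in Sat(halt ∨ busy) with every successor in Z. Already a fixed point.
Sat(A[(halt ∨ busy) U E[halt U busy]]) = {q4}
q1 ∉ Sat(A[(halt ∨ busy) U E[halt U busy]]) = {q4}, so the formula does not hold at q1.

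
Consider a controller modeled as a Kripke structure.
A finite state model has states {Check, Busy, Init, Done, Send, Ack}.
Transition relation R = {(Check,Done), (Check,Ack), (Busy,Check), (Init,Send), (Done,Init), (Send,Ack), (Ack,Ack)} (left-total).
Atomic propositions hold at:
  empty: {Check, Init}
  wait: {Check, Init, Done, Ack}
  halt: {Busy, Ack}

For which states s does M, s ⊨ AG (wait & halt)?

{Ack}

Sat(wait & halt) = {Ack}
AG (wait & halt): greatest fixpoint, start Z0 = {Ack}, keep only states in Sat with every successor in Z. Already a fixed point.
Sat(AG (wait & halt)) = {Ack}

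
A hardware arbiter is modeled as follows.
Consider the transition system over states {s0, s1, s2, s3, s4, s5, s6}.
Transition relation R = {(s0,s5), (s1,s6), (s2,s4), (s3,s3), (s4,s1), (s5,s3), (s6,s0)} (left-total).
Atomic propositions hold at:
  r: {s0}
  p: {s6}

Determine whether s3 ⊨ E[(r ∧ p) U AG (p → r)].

Yes

Sat(r ∧ p) = ∅
Sat(p → r) = {s0, s1, s2, s3, s4, s5}
AG (p → r): greatest fixpoint, start Z0 = {s0, s1, s2, s3, s4, s5}, keep only states in Sat with every successor in Z. Z1 = {s0, s2, s3, s4, s5}; Z2 = {s0, s2, s3, s5}; Z3 = {s0, s3, s5}; fixed.
Sat(AG (p → r)) = {s0, s3, s5}
E[(r ∧ p) U AG (p → r)]: least fixpoint, start Z0 = Sat(AG (p → r)) = {s0, s3, s5}, add states in Sat(r ∧ p) with some successor in Z. Already a fixed point.
Sat(E[(r ∧ p) U AG (p → r)]) = {s0, s3, s5}
s3 ∈ Sat(E[(r ∧ p) U AG (p → r)]) = {s0, s3, s5}, so the formula holds at s3.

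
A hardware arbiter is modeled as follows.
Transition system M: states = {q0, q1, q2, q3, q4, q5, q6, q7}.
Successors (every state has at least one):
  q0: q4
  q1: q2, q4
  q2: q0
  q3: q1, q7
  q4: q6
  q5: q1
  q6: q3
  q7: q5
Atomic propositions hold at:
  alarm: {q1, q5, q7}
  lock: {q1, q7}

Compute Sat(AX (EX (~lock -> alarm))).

Sat(~lock) = {q0, q2, q3, q4, q5, q6}
Sat(~lock -> alarm) = {q1, q5, q7}
Sat(EX (~lock -> alarm)) = {s : some successor in {q1, q5, q7}} = {q3, q5, q7}
Sat(AX (EX (~lock -> alarm))) = {s : every successor in {q3, q5, q7}} = {q6, q7}

{q6, q7}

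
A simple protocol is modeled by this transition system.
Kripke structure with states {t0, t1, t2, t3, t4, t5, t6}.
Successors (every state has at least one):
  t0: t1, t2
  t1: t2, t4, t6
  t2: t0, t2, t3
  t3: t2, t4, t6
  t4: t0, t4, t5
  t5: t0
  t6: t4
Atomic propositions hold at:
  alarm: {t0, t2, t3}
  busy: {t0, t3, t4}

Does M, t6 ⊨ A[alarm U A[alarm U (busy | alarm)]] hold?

No

Sat(busy | alarm) = {t0, t2, t3, t4}
A[alarm U (busy | alarm)]: least fixpoint, start Z0 = Sat((busy | alarm)) = {t0, t2, t3, t4}, add states in Sat(alarm) with every successor in Z. Already a fixed point.
Sat(A[alarm U (busy | alarm)]) = {t0, t2, t3, t4}
A[alarm U A[alarm U (busy | alarm)]]: least fixpoint, start Z0 = Sat(A[alarm U (busy | alarm)]) = {t0, t2, t3, t4}, add states in Sat(alarm) with every successor in Z. Already a fixed point.
Sat(A[alarm U A[alarm U (busy | alarm)]]) = {t0, t2, t3, t4}
t6 ∉ Sat(A[alarm U A[alarm U (busy | alarm)]]) = {t0, t2, t3, t4}, so the formula does not hold at t6.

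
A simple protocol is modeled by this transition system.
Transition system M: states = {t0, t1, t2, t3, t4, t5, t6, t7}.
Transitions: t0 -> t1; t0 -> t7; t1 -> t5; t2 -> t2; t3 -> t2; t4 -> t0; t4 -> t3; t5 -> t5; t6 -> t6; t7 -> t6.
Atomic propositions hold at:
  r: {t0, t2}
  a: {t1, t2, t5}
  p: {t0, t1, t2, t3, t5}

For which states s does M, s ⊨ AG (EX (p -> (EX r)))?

Sat(EX r) = {s : some successor in {t0, t2}} = {t2, t3, t4}
Sat(p -> (EX r)) = {t2, t3, t4, t6, t7}
Sat(EX (p -> (EX r))) = {s : some successor in {t2, t3, t4, t6, t7}} = {t0, t2, t3, t4, t6, t7}
AG (EX (p -> (EX r))): greatest fixpoint, start Z0 = {t0, t2, t3, t4, t6, t7}, keep only states in Sat with every successor in Z. Z1 = {t2, t3, t4, t6, t7}; Z2 = {t2, t3, t6, t7}; fixed.
Sat(AG (EX (p -> (EX r)))) = {t2, t3, t6, t7}

{t2, t3, t6, t7}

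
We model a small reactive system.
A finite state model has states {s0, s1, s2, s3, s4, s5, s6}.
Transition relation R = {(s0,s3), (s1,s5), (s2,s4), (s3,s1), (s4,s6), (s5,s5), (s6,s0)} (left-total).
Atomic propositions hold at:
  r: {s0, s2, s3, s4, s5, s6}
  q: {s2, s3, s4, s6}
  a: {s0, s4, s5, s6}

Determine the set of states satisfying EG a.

{s5}

EG a: greatest fixpoint, start Z0 = {s0, s4, s5, s6}, keep only states in Sat with some successor in Z. Z1 = {s4, s5, s6}; Z2 = {s4, s5}; Z3 = {s5}; fixed.
Sat(EG a) = {s5}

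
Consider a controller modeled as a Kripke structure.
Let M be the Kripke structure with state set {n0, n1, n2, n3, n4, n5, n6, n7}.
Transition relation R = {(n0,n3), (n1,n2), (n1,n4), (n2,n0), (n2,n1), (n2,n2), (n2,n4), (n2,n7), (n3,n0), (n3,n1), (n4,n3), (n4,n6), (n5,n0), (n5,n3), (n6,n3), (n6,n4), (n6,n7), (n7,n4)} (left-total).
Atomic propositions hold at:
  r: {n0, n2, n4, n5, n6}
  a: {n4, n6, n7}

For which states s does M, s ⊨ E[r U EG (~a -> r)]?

Sat(~a) = {n0, n1, n2, n3, n5}
Sat(~a -> r) = {n0, n2, n4, n5, n6, n7}
EG (~a -> r): greatest fixpoint, start Z0 = {n0, n2, n4, n5, n6, n7}, keep only states in Sat with some successor in Z. Z1 = {n2, n4, n5, n6, n7}; Z2 = {n2, n4, n6, n7}; fixed.
Sat(EG (~a -> r)) = {n2, n4, n6, n7}
E[r U EG (~a -> r)]: least fixpoint, start Z0 = Sat(EG (~a -> r)) = {n2, n4, n6, n7}, add states in Sat(r) with some successor in Z. Already a fixed point.
Sat(E[r U EG (~a -> r)]) = {n2, n4, n6, n7}

{n2, n4, n6, n7}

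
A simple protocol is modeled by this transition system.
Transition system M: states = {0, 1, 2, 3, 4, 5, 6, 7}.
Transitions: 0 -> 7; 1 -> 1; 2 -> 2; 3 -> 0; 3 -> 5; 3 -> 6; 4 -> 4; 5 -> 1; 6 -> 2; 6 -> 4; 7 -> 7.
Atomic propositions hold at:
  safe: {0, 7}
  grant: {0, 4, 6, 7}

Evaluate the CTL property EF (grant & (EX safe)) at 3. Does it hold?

Yes

Sat(EX safe) = {s : some successor in {0, 7}} = {0, 3, 7}
Sat(grant & (EX safe)) = {0, 7}
EF (grant & (EX safe)): least fixpoint, start Z0 = {0, 7}, add states with some successor in Z. Z1 = {0, 3, 7}; fixed.
Sat(EF (grant & (EX safe))) = {0, 3, 7}
3 ∈ Sat(EF (grant & (EX safe))) = {0, 3, 7}, so the formula holds at 3.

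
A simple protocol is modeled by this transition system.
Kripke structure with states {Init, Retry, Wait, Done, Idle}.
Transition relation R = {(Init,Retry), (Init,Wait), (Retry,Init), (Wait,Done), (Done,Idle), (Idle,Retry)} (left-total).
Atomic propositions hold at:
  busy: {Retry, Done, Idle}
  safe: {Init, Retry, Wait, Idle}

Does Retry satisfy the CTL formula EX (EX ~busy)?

Sat(~busy) = {Init, Wait}
Sat(EX ~busy) = {s : some successor in {Init, Wait}} = {Init, Retry}
Sat(EX (EX ~busy)) = {s : some successor in {Init, Retry}} = {Init, Retry, Idle}
Retry ∈ Sat(EX (EX ~busy)) = {Init, Retry, Idle}, so the formula holds at Retry.

Yes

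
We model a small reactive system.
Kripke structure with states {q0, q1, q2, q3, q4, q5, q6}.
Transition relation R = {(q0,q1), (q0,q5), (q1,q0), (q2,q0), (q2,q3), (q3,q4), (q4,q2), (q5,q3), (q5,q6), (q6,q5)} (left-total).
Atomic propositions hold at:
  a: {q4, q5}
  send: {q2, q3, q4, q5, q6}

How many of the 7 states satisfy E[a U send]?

E[a U send]: least fixpoint, start Z0 = Sat(send) = {q2, q3, q4, q5, q6}, add states in Sat(a) with some successor in Z. Already a fixed point.
Sat(E[a U send]) = {q2, q3, q4, q5, q6}
|Sat(E[a U send])| = |{q2, q3, q4, q5, q6}| = 5.

5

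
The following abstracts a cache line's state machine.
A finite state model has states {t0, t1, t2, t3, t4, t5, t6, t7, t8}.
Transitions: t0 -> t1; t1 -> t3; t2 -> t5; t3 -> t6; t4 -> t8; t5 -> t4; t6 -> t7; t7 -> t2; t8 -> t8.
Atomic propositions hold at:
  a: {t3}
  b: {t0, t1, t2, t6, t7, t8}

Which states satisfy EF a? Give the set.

{t0, t1, t3}

EF a: least fixpoint, start Z0 = {t3}, add states with some successor in Z. Z1 = {t1, t3}; Z2 = {t0, t1, t3}; fixed.
Sat(EF a) = {t0, t1, t3}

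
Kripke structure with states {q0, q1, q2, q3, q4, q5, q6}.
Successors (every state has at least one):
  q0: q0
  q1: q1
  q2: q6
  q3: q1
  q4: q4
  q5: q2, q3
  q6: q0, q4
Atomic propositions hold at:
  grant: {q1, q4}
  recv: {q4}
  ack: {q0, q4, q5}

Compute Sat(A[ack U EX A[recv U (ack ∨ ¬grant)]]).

Sat(¬grant) = {q0, q2, q3, q5, q6}
Sat(ack ∨ ¬grant) = {q0, q2, q3, q4, q5, q6}
A[recv U (ack ∨ ¬grant)]: least fixpoint, start Z0 = Sat((ack ∨ ¬grant)) = {q0, q2, q3, q4, q5, q6}, add states in Sat(recv) with every successor in Z. Already a fixed point.
Sat(A[recv U (ack ∨ ¬grant)]) = {q0, q2, q3, q4, q5, q6}
Sat(EX A[recv U (ack ∨ ¬grant)]) = {s : some successor in {q0, q2, q3, q4, q5, q6}} = {q0, q2, q4, q5, q6}
A[ack U EX A[recv U (ack ∨ ¬grant)]]: least fixpoint, start Z0 = Sat(EX A[recv U (ack ∨ ¬grant)]) = {q0, q2, q4, q5, q6}, add states in Sat(ack) with every successor in Z. Already a fixed point.
Sat(A[ack U EX A[recv U (ack ∨ ¬grant)]]) = {q0, q2, q4, q5, q6}

{q0, q2, q4, q5, q6}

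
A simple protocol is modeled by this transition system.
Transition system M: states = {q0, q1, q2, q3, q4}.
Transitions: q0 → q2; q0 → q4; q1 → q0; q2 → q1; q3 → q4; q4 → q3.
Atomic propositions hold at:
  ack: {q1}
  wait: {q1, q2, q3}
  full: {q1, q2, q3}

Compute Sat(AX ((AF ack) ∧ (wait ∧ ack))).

AF ack: least fixpoint, start Z0 = {q1}, add states with every successor in Z. Z1 = {q1, q2}; fixed.
Sat(AF ack) = {q1, q2}
Sat(wait ∧ ack) = {q1}
Sat((AF ack) ∧ (wait ∧ ack)) = {q1}
Sat(AX ((AF ack) ∧ (wait ∧ ack))) = {s : every successor in {q1}} = {q2}

{q2}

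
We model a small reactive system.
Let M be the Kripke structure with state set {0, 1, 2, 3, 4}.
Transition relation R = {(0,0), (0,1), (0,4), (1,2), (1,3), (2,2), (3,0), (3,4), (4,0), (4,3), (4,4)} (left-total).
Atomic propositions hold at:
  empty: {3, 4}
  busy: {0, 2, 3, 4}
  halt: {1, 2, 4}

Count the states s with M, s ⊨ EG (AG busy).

1

AG busy: greatest fixpoint, start Z0 = {0, 2, 3, 4}, keep only states in Sat with every successor in Z. Z1 = {2, 3, 4}; Z2 = {2}; fixed.
Sat(AG busy) = {2}
EG (AG busy): greatest fixpoint, start Z0 = {2}, keep only states in Sat with some successor in Z. Already a fixed point.
Sat(EG (AG busy)) = {2}
|Sat(EG (AG busy))| = |{2}| = 1.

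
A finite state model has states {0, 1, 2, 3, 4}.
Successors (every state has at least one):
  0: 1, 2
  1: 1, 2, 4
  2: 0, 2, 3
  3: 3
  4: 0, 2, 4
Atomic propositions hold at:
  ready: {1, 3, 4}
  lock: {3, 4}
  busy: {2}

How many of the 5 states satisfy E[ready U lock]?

E[ready U lock]: least fixpoint, start Z0 = Sat(lock) = {3, 4}, add states in Sat(ready) with some successor in Z. Z1 = {1, 3, 4}; fixed.
Sat(E[ready U lock]) = {1, 3, 4}
|Sat(E[ready U lock])| = |{1, 3, 4}| = 3.

3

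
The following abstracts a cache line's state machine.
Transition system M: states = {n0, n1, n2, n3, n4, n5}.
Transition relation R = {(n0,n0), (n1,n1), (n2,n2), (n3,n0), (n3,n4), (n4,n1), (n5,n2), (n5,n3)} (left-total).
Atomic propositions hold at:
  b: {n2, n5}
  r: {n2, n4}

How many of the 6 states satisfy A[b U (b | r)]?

Sat(b | r) = {n2, n4, n5}
A[b U (b | r)]: least fixpoint, start Z0 = Sat((b | r)) = {n2, n4, n5}, add states in Sat(b) with every successor in Z. Already a fixed point.
Sat(A[b U (b | r)]) = {n2, n4, n5}
|Sat(A[b U (b | r)])| = |{n2, n4, n5}| = 3.

3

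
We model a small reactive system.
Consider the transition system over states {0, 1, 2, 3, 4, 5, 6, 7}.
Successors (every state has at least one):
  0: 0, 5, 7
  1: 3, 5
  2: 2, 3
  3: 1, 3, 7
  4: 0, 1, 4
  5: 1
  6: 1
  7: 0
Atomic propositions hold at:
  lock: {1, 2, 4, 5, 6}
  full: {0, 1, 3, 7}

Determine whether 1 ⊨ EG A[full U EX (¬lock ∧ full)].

Yes

Sat(¬lock) = {0, 3, 7}
Sat(¬lock ∧ full) = {0, 3, 7}
Sat(EX (¬lock ∧ full)) = {s : some successor in {0, 3, 7}} = {0, 1, 2, 3, 4, 7}
A[full U EX (¬lock ∧ full)]: least fixpoint, start Z0 = Sat(EX (¬lock ∧ full)) = {0, 1, 2, 3, 4, 7}, add states in Sat(full) with every successor in Z. Already a fixed point.
Sat(A[full U EX (¬lock ∧ full)]) = {0, 1, 2, 3, 4, 7}
EG A[full U EX (¬lock ∧ full)]: greatest fixpoint, start Z0 = {0, 1, 2, 3, 4, 7}, keep only states in Sat with some successor in Z. Already a fixed point.
Sat(EG A[full U EX (¬lock ∧ full)]) = {0, 1, 2, 3, 4, 7}
1 ∈ Sat(EG A[full U EX (¬lock ∧ full)]) = {0, 1, 2, 3, 4, 7}, so the formula holds at 1.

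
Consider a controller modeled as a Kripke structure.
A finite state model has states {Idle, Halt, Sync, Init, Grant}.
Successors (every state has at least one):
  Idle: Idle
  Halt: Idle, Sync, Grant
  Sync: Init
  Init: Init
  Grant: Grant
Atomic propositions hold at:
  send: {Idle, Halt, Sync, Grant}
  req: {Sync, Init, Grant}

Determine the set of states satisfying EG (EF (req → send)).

{Idle, Halt, Grant}

Sat(req → send) = {Idle, Halt, Sync, Grant}
EF (req → send): least fixpoint, start Z0 = {Idle, Halt, Sync, Grant}, add states with some successor in Z. Already a fixed point.
Sat(EF (req → send)) = {Idle, Halt, Sync, Grant}
EG (EF (req → send)): greatest fixpoint, start Z0 = {Idle, Halt, Sync, Grant}, keep only states in Sat with some successor in Z. Z1 = {Idle, Halt, Grant}; fixed.
Sat(EG (EF (req → send))) = {Idle, Halt, Grant}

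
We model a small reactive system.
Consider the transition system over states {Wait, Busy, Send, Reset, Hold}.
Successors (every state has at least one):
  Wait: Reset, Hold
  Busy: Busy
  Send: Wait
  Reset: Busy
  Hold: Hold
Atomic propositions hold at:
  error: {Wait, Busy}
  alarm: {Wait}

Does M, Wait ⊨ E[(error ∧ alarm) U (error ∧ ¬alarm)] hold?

Sat(error ∧ alarm) = {Wait}
Sat(¬alarm) = {Busy, Send, Reset, Hold}
Sat(error ∧ ¬alarm) = {Busy}
E[(error ∧ alarm) U (error ∧ ¬alarm)]: least fixpoint, start Z0 = Sat((error ∧ ¬alarm)) = {Busy}, add states in Sat(error ∧ alarm) with some successor in Z. Already a fixed point.
Sat(E[(error ∧ alarm) U (error ∧ ¬alarm)]) = {Busy}
Wait ∉ Sat(E[(error ∧ alarm) U (error ∧ ¬alarm)]) = {Busy}, so the formula does not hold at Wait.

No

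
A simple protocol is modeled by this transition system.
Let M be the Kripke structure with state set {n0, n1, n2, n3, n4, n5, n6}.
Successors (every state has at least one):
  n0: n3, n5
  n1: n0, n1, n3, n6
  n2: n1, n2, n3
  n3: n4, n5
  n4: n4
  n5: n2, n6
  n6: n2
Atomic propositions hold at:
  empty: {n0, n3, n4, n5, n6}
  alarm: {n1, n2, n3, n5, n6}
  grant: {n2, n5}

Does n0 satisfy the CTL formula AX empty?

Yes

Sat(AX empty) = {s : every successor in {n0, n3, n4, n5, n6}} = {n0, n3, n4}
n0 ∈ Sat(AX empty) = {n0, n3, n4}, so the formula holds at n0.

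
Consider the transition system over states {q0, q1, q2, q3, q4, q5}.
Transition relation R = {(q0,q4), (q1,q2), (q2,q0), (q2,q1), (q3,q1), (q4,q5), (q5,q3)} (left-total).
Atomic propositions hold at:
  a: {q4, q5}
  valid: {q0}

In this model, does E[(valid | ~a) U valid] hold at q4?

No

Sat(~a) = {q0, q1, q2, q3}
Sat(valid | ~a) = {q0, q1, q2, q3}
E[(valid | ~a) U valid]: least fixpoint, start Z0 = Sat(valid) = {q0}, add states in Sat(valid | ~a) with some successor in Z. Z1 = {q0, q2}; Z2 = {q0, q1, q2}; Z3 = {q0, q1, q2, q3}; fixed.
Sat(E[(valid | ~a) U valid]) = {q0, q1, q2, q3}
q4 ∉ Sat(E[(valid | ~a) U valid]) = {q0, q1, q2, q3}, so the formula does not hold at q4.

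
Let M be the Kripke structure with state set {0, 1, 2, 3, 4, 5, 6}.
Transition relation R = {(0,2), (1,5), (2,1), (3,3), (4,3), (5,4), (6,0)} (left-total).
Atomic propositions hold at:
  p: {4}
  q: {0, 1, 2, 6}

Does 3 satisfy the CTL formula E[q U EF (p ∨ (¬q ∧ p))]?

No

Sat(¬q) = {3, 4, 5}
Sat(¬q ∧ p) = {4}
Sat(p ∨ (¬q ∧ p)) = {4}
EF (p ∨ (¬q ∧ p)): least fixpoint, start Z0 = {4}, add states with some successor in Z. Z1 = {4, 5}; Z2 = {1, 4, 5}; Z3 = {1, 2, 4, 5}; Z4 = {0, 1, 2, 4, 5}; Z5 = {0, 1, 2, 4, 5, 6}; fixed.
Sat(EF (p ∨ (¬q ∧ p))) = {0, 1, 2, 4, 5, 6}
E[q U EF (p ∨ (¬q ∧ p))]: least fixpoint, start Z0 = Sat(EF (p ∨ (¬q ∧ p))) = {0, 1, 2, 4, 5, 6}, add states in Sat(q) with some successor in Z. Already a fixed point.
Sat(E[q U EF (p ∨ (¬q ∧ p))]) = {0, 1, 2, 4, 5, 6}
3 ∉ Sat(E[q U EF (p ∨ (¬q ∧ p))]) = {0, 1, 2, 4, 5, 6}, so the formula does not hold at 3.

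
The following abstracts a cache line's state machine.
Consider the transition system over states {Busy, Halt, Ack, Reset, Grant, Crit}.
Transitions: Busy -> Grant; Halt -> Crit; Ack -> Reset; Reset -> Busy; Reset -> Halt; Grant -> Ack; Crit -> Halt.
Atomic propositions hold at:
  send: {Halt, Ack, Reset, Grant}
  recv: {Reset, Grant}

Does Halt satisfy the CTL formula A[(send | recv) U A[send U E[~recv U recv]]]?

No

Sat(send | recv) = {Halt, Ack, Reset, Grant}
Sat(~recv) = {Busy, Halt, Ack, Crit}
E[~recv U recv]: least fixpoint, start Z0 = Sat(recv) = {Reset, Grant}, add states in Sat(~recv) with some successor in Z. Z1 = {Busy, Ack, Reset, Grant}; fixed.
Sat(E[~recv U recv]) = {Busy, Ack, Reset, Grant}
A[send U E[~recv U recv]]: least fixpoint, start Z0 = Sat(E[~recv U recv]) = {Busy, Ack, Reset, Grant}, add states in Sat(send) with every successor in Z. Already a fixed point.
Sat(A[send U E[~recv U recv]]) = {Busy, Ack, Reset, Grant}
A[(send | recv) U A[send U E[~recv U recv]]]: least fixpoint, start Z0 = Sat(A[send U E[~recv U recv]]) = {Busy, Ack, Reset, Grant}, add states in Sat(send | recv) with every successor in Z. Already a fixed point.
Sat(A[(send | recv) U A[send U E[~recv U recv]]]) = {Busy, Ack, Reset, Grant}
Halt ∉ Sat(A[(send | recv) U A[send U E[~recv U recv]]]) = {Busy, Ack, Reset, Grant}, so the formula does not hold at Halt.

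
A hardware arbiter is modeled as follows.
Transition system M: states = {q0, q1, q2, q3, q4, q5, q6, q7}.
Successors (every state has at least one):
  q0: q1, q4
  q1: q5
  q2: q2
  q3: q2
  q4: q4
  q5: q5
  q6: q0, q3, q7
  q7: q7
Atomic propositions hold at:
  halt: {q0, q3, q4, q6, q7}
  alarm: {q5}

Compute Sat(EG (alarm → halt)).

Sat(alarm → halt) = {q0, q1, q2, q3, q4, q6, q7}
EG (alarm → halt): greatest fixpoint, start Z0 = {q0, q1, q2, q3, q4, q6, q7}, keep only states in Sat with some successor in Z. Z1 = {q0, q2, q3, q4, q6, q7}; fixed.
Sat(EG (alarm → halt)) = {q0, q2, q3, q4, q6, q7}

{q0, q2, q3, q4, q6, q7}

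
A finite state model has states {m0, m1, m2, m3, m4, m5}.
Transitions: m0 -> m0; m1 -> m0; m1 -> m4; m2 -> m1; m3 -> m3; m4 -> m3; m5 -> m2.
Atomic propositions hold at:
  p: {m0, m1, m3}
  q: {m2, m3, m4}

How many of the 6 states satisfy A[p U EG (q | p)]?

5

Sat(q | p) = {m0, m1, m2, m3, m4}
EG (q | p): greatest fixpoint, start Z0 = {m0, m1, m2, m3, m4}, keep only states in Sat with some successor in Z. Already a fixed point.
Sat(EG (q | p)) = {m0, m1, m2, m3, m4}
A[p U EG (q | p)]: least fixpoint, start Z0 = Sat(EG (q | p)) = {m0, m1, m2, m3, m4}, add states in Sat(p) with every successor in Z. Already a fixed point.
Sat(A[p U EG (q | p)]) = {m0, m1, m2, m3, m4}
|Sat(A[p U EG (q | p)])| = |{m0, m1, m2, m3, m4}| = 5.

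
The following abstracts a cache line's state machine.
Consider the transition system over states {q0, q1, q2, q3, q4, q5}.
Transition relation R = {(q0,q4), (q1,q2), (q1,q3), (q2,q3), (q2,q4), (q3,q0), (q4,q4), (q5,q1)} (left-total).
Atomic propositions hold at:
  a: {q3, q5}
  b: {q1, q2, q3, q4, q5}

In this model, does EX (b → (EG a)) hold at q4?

EG a: greatest fixpoint, start Z0 = {q3, q5}, keep only states in Sat with some successor in Z. Z1 = ∅; fixed.
Sat(EG a) = ∅
Sat(b → (EG a)) = {q0}
Sat(EX (b → (EG a))) = {s : some successor in {q0}} = {q3}
q4 ∉ Sat(EX (b → (EG a))) = {q3}, so the formula does not hold at q4.

No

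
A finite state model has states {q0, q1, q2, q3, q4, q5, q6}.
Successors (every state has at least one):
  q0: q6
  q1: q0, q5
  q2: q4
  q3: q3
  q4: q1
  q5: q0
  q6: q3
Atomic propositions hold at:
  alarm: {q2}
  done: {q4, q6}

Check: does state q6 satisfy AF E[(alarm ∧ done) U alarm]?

No

Sat(alarm ∧ done) = ∅
E[(alarm ∧ done) U alarm]: least fixpoint, start Z0 = Sat(alarm) = {q2}, add states in Sat(alarm ∧ done) with some successor in Z. Already a fixed point.
Sat(E[(alarm ∧ done) U alarm]) = {q2}
AF E[(alarm ∧ done) U alarm]: least fixpoint, start Z0 = {q2}, add states with every successor in Z. Already a fixed point.
Sat(AF E[(alarm ∧ done) U alarm]) = {q2}
q6 ∉ Sat(AF E[(alarm ∧ done) U alarm]) = {q2}, so the formula does not hold at q6.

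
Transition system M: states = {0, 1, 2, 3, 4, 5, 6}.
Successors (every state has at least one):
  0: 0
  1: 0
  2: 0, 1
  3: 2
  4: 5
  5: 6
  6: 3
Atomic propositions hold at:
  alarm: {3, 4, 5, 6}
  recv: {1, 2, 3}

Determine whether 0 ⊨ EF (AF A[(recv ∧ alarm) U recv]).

No

Sat(recv ∧ alarm) = {3}
A[(recv ∧ alarm) U recv]: least fixpoint, start Z0 = Sat(recv) = {1, 2, 3}, add states in Sat(recv ∧ alarm) with every successor in Z. Already a fixed point.
Sat(A[(recv ∧ alarm) U recv]) = {1, 2, 3}
AF A[(recv ∧ alarm) U recv]: least fixpoint, start Z0 = {1, 2, 3}, add states with every successor in Z. Z1 = {1, 2, 3, 6}; Z2 = {1, 2, 3, 5, 6}; Z3 = {1, 2, 3, 4, 5, 6}; fixed.
Sat(AF A[(recv ∧ alarm) U recv]) = {1, 2, 3, 4, 5, 6}
EF (AF A[(recv ∧ alarm) U recv]): least fixpoint, start Z0 = {1, 2, 3, 4, 5, 6}, add states with some successor in Z. Already a fixed point.
Sat(EF (AF A[(recv ∧ alarm) U recv])) = {1, 2, 3, 4, 5, 6}
0 ∉ Sat(EF (AF A[(recv ∧ alarm) U recv])) = {1, 2, 3, 4, 5, 6}, so the formula does not hold at 0.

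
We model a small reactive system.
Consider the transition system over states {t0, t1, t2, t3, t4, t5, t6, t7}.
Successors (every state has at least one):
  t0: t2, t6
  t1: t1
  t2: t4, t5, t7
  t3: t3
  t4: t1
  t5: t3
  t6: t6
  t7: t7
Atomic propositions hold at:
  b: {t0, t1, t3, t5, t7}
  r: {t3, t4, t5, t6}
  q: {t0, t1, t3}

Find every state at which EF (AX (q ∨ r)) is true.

{t0, t1, t2, t3, t4, t5, t6}

Sat(q ∨ r) = {t0, t1, t3, t4, t5, t6}
Sat(AX (q ∨ r)) = {s : every successor in {t0, t1, t3, t4, t5, t6}} = {t1, t3, t4, t5, t6}
EF (AX (q ∨ r)): least fixpoint, start Z0 = {t1, t3, t4, t5, t6}, add states with some successor in Z. Z1 = {t0, t1, t2, t3, t4, t5, t6}; fixed.
Sat(EF (AX (q ∨ r))) = {t0, t1, t2, t3, t4, t5, t6}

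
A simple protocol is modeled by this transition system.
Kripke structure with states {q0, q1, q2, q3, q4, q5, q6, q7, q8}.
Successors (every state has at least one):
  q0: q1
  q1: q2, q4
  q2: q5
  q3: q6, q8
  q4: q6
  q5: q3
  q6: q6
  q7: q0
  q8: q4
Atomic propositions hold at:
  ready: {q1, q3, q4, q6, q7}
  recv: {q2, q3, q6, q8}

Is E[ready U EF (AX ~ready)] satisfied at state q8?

Sat(~ready) = {q0, q2, q5, q8}
Sat(AX ~ready) = {s : every successor in {q0, q2, q5, q8}} = {q2, q7}
EF (AX ~ready): least fixpoint, start Z0 = {q2, q7}, add states with some successor in Z. Z1 = {q1, q2, q7}; Z2 = {q0, q1, q2, q7}; fixed.
Sat(EF (AX ~ready)) = {q0, q1, q2, q7}
E[ready U EF (AX ~ready)]: least fixpoint, start Z0 = Sat(EF (AX ~ready)) = {q0, q1, q2, q7}, add states in Sat(ready) with some successor in Z. Already a fixed point.
Sat(E[ready U EF (AX ~ready)]) = {q0, q1, q2, q7}
q8 ∉ Sat(E[ready U EF (AX ~ready)]) = {q0, q1, q2, q7}, so the formula does not hold at q8.

No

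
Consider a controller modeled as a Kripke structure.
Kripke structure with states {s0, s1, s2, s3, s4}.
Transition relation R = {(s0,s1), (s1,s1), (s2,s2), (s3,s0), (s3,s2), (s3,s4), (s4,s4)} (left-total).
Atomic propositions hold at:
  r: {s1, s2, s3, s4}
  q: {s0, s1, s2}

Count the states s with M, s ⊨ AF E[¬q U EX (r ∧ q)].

4

Sat(¬q) = {s3, s4}
Sat(r ∧ q) = {s1, s2}
Sat(EX (r ∧ q)) = {s : some successor in {s1, s2}} = {s0, s1, s2, s3}
E[¬q U EX (r ∧ q)]: least fixpoint, start Z0 = Sat(EX (r ∧ q)) = {s0, s1, s2, s3}, add states in Sat(¬q) with some successor in Z. Already a fixed point.
Sat(E[¬q U EX (r ∧ q)]) = {s0, s1, s2, s3}
AF E[¬q U EX (r ∧ q)]: least fixpoint, start Z0 = {s0, s1, s2, s3}, add states with every successor in Z. Already a fixed point.
Sat(AF E[¬q U EX (r ∧ q)]) = {s0, s1, s2, s3}
|Sat(AF E[¬q U EX (r ∧ q)])| = |{s0, s1, s2, s3}| = 4.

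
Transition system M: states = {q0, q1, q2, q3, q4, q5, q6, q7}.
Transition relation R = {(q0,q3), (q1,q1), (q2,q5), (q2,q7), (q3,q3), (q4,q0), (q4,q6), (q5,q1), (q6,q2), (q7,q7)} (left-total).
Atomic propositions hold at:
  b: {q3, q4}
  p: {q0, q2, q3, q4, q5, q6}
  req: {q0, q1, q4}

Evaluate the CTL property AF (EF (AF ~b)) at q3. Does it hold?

Sat(~b) = {q0, q1, q2, q5, q6, q7}
AF ~b: least fixpoint, start Z0 = {q0, q1, q2, q5, q6, q7}, add states with every successor in Z. Z1 = {q0, q1, q2, q4, q5, q6, q7}; fixed.
Sat(AF ~b) = {q0, q1, q2, q4, q5, q6, q7}
EF (AF ~b): least fixpoint, start Z0 = {q0, q1, q2, q4, q5, q6, q7}, add states with some successor in Z. Already a fixed point.
Sat(EF (AF ~b)) = {q0, q1, q2, q4, q5, q6, q7}
AF (EF (AF ~b)): least fixpoint, start Z0 = {q0, q1, q2, q4, q5, q6, q7}, add states with every successor in Z. Already a fixed point.
Sat(AF (EF (AF ~b))) = {q0, q1, q2, q4, q5, q6, q7}
q3 ∉ Sat(AF (EF (AF ~b))) = {q0, q1, q2, q4, q5, q6, q7}, so the formula does not hold at q3.

No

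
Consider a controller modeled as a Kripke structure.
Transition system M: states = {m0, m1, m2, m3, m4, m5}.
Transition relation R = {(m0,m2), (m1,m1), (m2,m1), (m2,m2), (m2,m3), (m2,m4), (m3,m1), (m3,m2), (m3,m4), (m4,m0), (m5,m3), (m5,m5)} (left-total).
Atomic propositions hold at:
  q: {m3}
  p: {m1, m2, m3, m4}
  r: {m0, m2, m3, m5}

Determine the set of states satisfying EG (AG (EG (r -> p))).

{m1}

Sat(r -> p) = {m1, m2, m3, m4}
EG (r -> p): greatest fixpoint, start Z0 = {m1, m2, m3, m4}, keep only states in Sat with some successor in Z. Z1 = {m1, m2, m3}; fixed.
Sat(EG (r -> p)) = {m1, m2, m3}
AG (EG (r -> p)): greatest fixpoint, start Z0 = {m1, m2, m3}, keep only states in Sat with every successor in Z. Z1 = {m1}; fixed.
Sat(AG (EG (r -> p))) = {m1}
EG (AG (EG (r -> p))): greatest fixpoint, start Z0 = {m1}, keep only states in Sat with some successor in Z. Already a fixed point.
Sat(EG (AG (EG (r -> p)))) = {m1}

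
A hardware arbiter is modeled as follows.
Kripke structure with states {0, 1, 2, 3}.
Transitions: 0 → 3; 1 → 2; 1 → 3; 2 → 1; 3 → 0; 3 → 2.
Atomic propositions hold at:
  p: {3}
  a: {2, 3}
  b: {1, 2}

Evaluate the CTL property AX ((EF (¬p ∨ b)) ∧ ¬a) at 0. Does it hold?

Sat(¬p) = {0, 1, 2}
Sat(¬p ∨ b) = {0, 1, 2}
EF (¬p ∨ b): least fixpoint, start Z0 = {0, 1, 2}, add states with some successor in Z. Z1 = {0, 1, 2, 3}; fixed.
Sat(EF (¬p ∨ b)) = {0, 1, 2, 3}
Sat(¬a) = {0, 1}
Sat((EF (¬p ∨ b)) ∧ ¬a) = {0, 1}
Sat(AX ((EF (¬p ∨ b)) ∧ ¬a)) = {s : every successor in {0, 1}} = {2}
0 ∉ Sat(AX ((EF (¬p ∨ b)) ∧ ¬a)) = {2}, so the formula does not hold at 0.

No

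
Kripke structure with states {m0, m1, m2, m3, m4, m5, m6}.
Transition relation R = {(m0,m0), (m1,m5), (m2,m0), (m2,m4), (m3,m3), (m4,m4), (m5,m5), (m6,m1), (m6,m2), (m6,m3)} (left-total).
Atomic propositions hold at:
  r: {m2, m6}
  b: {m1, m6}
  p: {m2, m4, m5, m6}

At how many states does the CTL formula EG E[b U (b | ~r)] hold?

Sat(~r) = {m0, m1, m3, m4, m5}
Sat(b | ~r) = {m0, m1, m3, m4, m5, m6}
E[b U (b | ~r)]: least fixpoint, start Z0 = Sat((b | ~r)) = {m0, m1, m3, m4, m5, m6}, add states in Sat(b) with some successor in Z. Already a fixed point.
Sat(E[b U (b | ~r)]) = {m0, m1, m3, m4, m5, m6}
EG E[b U (b | ~r)]: greatest fixpoint, start Z0 = {m0, m1, m3, m4, m5, m6}, keep only states in Sat with some successor in Z. Already a fixed point.
Sat(EG E[b U (b | ~r)]) = {m0, m1, m3, m4, m5, m6}
|Sat(EG E[b U (b | ~r)])| = |{m0, m1, m3, m4, m5, m6}| = 6.

6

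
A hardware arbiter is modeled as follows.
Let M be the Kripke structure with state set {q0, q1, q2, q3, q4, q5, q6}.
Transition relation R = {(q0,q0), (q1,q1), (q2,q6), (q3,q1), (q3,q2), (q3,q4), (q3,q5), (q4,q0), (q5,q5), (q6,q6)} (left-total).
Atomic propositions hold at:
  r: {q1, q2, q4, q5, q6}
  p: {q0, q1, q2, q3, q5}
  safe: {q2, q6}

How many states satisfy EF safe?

EF safe: least fixpoint, start Z0 = {q2, q6}, add states with some successor in Z. Z1 = {q2, q3, q6}; fixed.
Sat(EF safe) = {q2, q3, q6}
|Sat(EF safe)| = |{q2, q3, q6}| = 3.

3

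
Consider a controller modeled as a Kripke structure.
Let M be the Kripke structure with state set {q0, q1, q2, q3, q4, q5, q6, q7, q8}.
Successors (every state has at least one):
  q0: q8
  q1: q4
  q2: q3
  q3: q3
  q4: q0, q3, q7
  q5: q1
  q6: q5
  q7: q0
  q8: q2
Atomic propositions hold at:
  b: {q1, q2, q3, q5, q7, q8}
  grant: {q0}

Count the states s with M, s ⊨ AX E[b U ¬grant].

Sat(¬grant) = {q1, q2, q3, q4, q5, q6, q7, q8}
E[b U ¬grant]: least fixpoint, start Z0 = Sat(¬grant) = {q1, q2, q3, q4, q5, q6, q7, q8}, add states in Sat(b) with some successor in Z. Already a fixed point.
Sat(E[b U ¬grant]) = {q1, q2, q3, q4, q5, q6, q7, q8}
Sat(AX E[b U ¬grant]) = {s : every successor in {q1, q2, q3, q4, q5, q6, q7, q8}} = {q0, q1, q2, q3, q5, q6, q8}
|Sat(AX E[b U ¬grant])| = |{q0, q1, q2, q3, q5, q6, q8}| = 7.

7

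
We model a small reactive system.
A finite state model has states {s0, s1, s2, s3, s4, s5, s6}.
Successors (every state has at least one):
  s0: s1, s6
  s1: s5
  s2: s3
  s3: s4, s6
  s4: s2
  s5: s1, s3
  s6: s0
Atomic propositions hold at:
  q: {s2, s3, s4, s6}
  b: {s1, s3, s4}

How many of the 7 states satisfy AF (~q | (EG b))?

Sat(~q) = {s0, s1, s5}
EG b: greatest fixpoint, start Z0 = {s1, s3, s4}, keep only states in Sat with some successor in Z. Z1 = {s3}; Z2 = ∅; fixed.
Sat(EG b) = ∅
Sat(~q | (EG b)) = {s0, s1, s5}
AF (~q | (EG b)): least fixpoint, start Z0 = {s0, s1, s5}, add states with every successor in Z. Z1 = {s0, s1, s5, s6}; fixed.
Sat(AF (~q | (EG b))) = {s0, s1, s5, s6}
|Sat(AF (~q | (EG b)))| = |{s0, s1, s5, s6}| = 4.

4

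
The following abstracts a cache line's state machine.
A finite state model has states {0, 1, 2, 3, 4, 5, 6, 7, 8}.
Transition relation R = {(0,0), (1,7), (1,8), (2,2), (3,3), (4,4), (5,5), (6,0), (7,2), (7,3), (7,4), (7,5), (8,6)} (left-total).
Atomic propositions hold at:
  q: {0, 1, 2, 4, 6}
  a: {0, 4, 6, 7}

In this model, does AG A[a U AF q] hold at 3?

AF q: least fixpoint, start Z0 = {0, 1, 2, 4, 6}, add states with every successor in Z. Z1 = {0, 1, 2, 4, 6, 8}; fixed.
Sat(AF q) = {0, 1, 2, 4, 6, 8}
A[a U AF q]: least fixpoint, start Z0 = Sat(AF q) = {0, 1, 2, 4, 6, 8}, add states in Sat(a) with every successor in Z. Already a fixed point.
Sat(A[a U AF q]) = {0, 1, 2, 4, 6, 8}
AG A[a U AF q]: greatest fixpoint, start Z0 = {0, 1, 2, 4, 6, 8}, keep only states in Sat with every successor in Z. Z1 = {0, 2, 4, 6, 8}; fixed.
Sat(AG A[a U AF q]) = {0, 2, 4, 6, 8}
3 ∉ Sat(AG A[a U AF q]) = {0, 2, 4, 6, 8}, so the formula does not hold at 3.

No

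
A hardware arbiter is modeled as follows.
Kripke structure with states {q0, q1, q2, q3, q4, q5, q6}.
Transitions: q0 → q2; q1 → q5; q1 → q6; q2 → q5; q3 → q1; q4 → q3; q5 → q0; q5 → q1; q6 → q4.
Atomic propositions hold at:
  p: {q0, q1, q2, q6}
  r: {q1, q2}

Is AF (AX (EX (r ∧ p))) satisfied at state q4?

Yes

Sat(r ∧ p) = {q1, q2}
Sat(EX (r ∧ p)) = {s : some successor in {q1, q2}} = {q0, q3, q5}
Sat(AX (EX (r ∧ p))) = {s : every successor in {q0, q3, q5}} = {q2, q4}
AF (AX (EX (r ∧ p))): least fixpoint, start Z0 = {q2, q4}, add states with every successor in Z. Z1 = {q0, q2, q4, q6}; fixed.
Sat(AF (AX (EX (r ∧ p)))) = {q0, q2, q4, q6}
q4 ∈ Sat(AF (AX (EX (r ∧ p)))) = {q0, q2, q4, q6}, so the formula holds at q4.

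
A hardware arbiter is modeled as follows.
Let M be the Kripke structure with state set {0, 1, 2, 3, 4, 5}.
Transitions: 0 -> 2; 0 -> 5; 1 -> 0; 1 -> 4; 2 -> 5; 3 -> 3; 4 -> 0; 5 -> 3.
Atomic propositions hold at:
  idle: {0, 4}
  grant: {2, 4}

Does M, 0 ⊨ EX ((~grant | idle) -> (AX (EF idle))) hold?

Sat(~grant) = {0, 1, 3, 5}
Sat(~grant | idle) = {0, 1, 3, 4, 5}
EF idle: least fixpoint, start Z0 = {0, 4}, add states with some successor in Z. Z1 = {0, 1, 4}; fixed.
Sat(EF idle) = {0, 1, 4}
Sat(AX (EF idle)) = {s : every successor in {0, 1, 4}} = {1, 4}
Sat((~grant | idle) -> (AX (EF idle))) = {1, 2, 4}
Sat(EX ((~grant | idle) -> (AX (EF idle)))) = {s : some successor in {1, 2, 4}} = {0, 1}
0 ∈ Sat(EX ((~grant | idle) -> (AX (EF idle)))) = {0, 1}, so the formula holds at 0.

Yes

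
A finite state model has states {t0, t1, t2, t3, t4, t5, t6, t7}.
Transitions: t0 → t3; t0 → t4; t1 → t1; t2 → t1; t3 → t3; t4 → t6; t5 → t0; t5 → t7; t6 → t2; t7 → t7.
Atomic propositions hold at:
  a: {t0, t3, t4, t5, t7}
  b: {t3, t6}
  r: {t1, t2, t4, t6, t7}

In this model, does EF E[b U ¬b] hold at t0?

Yes

Sat(¬b) = {t0, t1, t2, t4, t5, t7}
E[b U ¬b]: least fixpoint, start Z0 = Sat(¬b) = {t0, t1, t2, t4, t5, t7}, add states in Sat(b) with some successor in Z. Z1 = {t0, t1, t2, t4, t5, t6, t7}; fixed.
Sat(E[b U ¬b]) = {t0, t1, t2, t4, t5, t6, t7}
EF E[b U ¬b]: least fixpoint, start Z0 = {t0, t1, t2, t4, t5, t6, t7}, add states with some successor in Z. Already a fixed point.
Sat(EF E[b U ¬b]) = {t0, t1, t2, t4, t5, t6, t7}
t0 ∈ Sat(EF E[b U ¬b]) = {t0, t1, t2, t4, t5, t6, t7}, so the formula holds at t0.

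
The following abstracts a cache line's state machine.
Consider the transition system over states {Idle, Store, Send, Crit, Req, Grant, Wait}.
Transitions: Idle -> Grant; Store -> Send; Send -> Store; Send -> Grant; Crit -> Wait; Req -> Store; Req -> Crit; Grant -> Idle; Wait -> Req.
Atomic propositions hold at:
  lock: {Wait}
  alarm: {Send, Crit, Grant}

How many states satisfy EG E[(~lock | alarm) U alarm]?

Sat(~lock) = {Idle, Store, Send, Crit, Req, Grant}
Sat(~lock | alarm) = {Idle, Store, Send, Crit, Req, Grant}
E[(~lock | alarm) U alarm]: least fixpoint, start Z0 = Sat(alarm) = {Send, Crit, Grant}, add states in Sat(~lock | alarm) with some successor in Z. Z1 = {Idle, Store, Send, Crit, Req, Grant}; fixed.
Sat(E[(~lock | alarm) U alarm]) = {Idle, Store, Send, Crit, Req, Grant}
EG E[(~lock | alarm) U alarm]: greatest fixpoint, start Z0 = {Idle, Store, Send, Crit, Req, Grant}, keep only states in Sat with some successor in Z. Z1 = {Idle, Store, Send, Req, Grant}; fixed.
Sat(EG E[(~lock | alarm) U alarm]) = {Idle, Store, Send, Req, Grant}
|Sat(EG E[(~lock | alarm) U alarm])| = |{Idle, Store, Send, Req, Grant}| = 5.

5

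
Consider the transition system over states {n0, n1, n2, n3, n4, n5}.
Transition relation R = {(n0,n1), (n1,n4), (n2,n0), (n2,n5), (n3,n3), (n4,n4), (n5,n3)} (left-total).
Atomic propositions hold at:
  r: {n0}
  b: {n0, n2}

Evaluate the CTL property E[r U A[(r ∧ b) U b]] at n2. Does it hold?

Sat(r ∧ b) = {n0}
A[(r ∧ b) U b]: least fixpoint, start Z0 = Sat(b) = {n0, n2}, add states in Sat(r ∧ b) with every successor in Z. Already a fixed point.
Sat(A[(r ∧ b) U b]) = {n0, n2}
E[r U A[(r ∧ b) U b]]: least fixpoint, start Z0 = Sat(A[(r ∧ b) U b]) = {n0, n2}, add states in Sat(r) with some successor in Z. Already a fixed point.
Sat(E[r U A[(r ∧ b) U b]]) = {n0, n2}
n2 ∈ Sat(E[r U A[(r ∧ b) U b]]) = {n0, n2}, so the formula holds at n2.

Yes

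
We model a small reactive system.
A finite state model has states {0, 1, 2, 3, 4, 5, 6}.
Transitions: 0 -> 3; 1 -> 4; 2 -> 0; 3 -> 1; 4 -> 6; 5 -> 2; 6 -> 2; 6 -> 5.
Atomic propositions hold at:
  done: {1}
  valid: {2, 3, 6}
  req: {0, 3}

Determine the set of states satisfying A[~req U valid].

{1, 2, 3, 4, 5, 6}

Sat(~req) = {1, 2, 4, 5, 6}
A[~req U valid]: least fixpoint, start Z0 = Sat(valid) = {2, 3, 6}, add states in Sat(~req) with every successor in Z. Z1 = {2, 3, 4, 5, 6}; Z2 = {1, 2, 3, 4, 5, 6}; fixed.
Sat(A[~req U valid]) = {1, 2, 3, 4, 5, 6}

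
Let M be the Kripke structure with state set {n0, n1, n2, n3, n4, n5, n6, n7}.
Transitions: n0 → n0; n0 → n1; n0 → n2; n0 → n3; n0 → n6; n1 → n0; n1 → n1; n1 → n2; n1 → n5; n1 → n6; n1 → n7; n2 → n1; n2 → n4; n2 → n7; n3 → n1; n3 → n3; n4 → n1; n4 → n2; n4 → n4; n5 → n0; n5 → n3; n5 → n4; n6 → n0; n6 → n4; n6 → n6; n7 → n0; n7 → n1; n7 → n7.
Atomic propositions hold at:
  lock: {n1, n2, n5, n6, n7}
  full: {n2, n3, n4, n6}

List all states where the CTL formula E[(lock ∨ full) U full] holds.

Sat(lock ∨ full) = {n1, n2, n3, n4, n5, n6, n7}
E[(lock ∨ full) U full]: least fixpoint, start Z0 = Sat(full) = {n2, n3, n4, n6}, add states in Sat(lock ∨ full) with some successor in Z. Z1 = {n1, n2, n3, n4, n5, n6}; Z2 = {n1, n2, n3, n4, n5, n6, n7}; fixed.
Sat(E[(lock ∨ full) U full]) = {n1, n2, n3, n4, n5, n6, n7}

{n1, n2, n3, n4, n5, n6, n7}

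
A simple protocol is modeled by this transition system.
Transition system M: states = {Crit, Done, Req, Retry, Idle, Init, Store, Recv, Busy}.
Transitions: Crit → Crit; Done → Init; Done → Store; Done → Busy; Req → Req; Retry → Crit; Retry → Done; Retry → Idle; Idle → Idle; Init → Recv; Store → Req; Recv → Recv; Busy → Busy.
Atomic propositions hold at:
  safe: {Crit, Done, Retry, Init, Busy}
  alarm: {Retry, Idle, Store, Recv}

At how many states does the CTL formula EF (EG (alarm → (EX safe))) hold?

Sat(EX safe) = {s : some successor in {Crit, Done, Retry, Init, Busy}} = {Crit, Done, Retry, Busy}
Sat(alarm → (EX safe)) = {Crit, Done, Req, Retry, Init, Busy}
EG (alarm → (EX safe)): greatest fixpoint, start Z0 = {Crit, Done, Req, Retry, Init, Busy}, keep only states in Sat with some successor in Z. Z1 = {Crit, Done, Req, Retry, Busy}; fixed.
Sat(EG (alarm → (EX safe))) = {Crit, Done, Req, Retry, Busy}
EF (EG (alarm → (EX safe))): least fixpoint, start Z0 = {Crit, Done, Req, Retry, Busy}, add states with some successor in Z. Z1 = {Crit, Done, Req, Retry, Store, Busy}; fixed.
Sat(EF (EG (alarm → (EX safe)))) = {Crit, Done, Req, Retry, Store, Busy}
|Sat(EF (EG (alarm → (EX safe))))| = |{Crit, Done, Req, Retry, Store, Busy}| = 6.

6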